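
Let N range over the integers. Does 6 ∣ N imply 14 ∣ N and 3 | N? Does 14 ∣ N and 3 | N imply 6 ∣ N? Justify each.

Forward direction. This fails: take N = 6. Certainly 6 ∣ 6, but 14 ∤ 6.

Converse. Suppose 14 ∣ N and 3 ∣ N. Any common multiple of 14 and 3 is a multiple of their lcm; here gcd(14, 3) = 1, so lcm(14, 3) = 14·3 = 42, so 42 ∣ N. Since 6 ∣ 42, it follows that 6 ∣ N.

Only the converse holds.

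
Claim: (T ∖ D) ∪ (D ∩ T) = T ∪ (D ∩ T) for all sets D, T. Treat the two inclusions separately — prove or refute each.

(⊇) Let x ∈ T ∪ (D ∩ T). Then either x ∈ T and x ∉ D; or x ∈ D ∩ T. In each case x ∈ (T ∖ D) ∪ (D ∩ T), so T ∪ (D ∩ T) ⊆ (T ∖ D) ∪ (D ∩ T).

(⊆) Let x ∈ (T ∖ D) ∪ (D ∩ T). Then either x ∈ T and x ∉ D; or x ∈ D ∩ T. In each case x ∈ T ∪ (D ∩ T), so (T ∖ D) ∪ (D ∩ T) ⊆ T ∪ (D ∩ T).

Both inclusions hold; the sets are equal.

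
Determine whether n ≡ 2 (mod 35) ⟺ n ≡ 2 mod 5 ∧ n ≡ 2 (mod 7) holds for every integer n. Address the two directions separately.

Equivalent; both directions hold.

[⇒] Suppose n ≡ 2 (mod 35); write n = 35j + 2. Since 5 ∣ 35, reducing mod 5 gives n ≡ 2 (mod 5); since 7 ∣ 35, reducing mod 7 gives n ≡ 2 (mod 7).

[⇐] Conversely, if n ≡ 2 (mod 5) and n ≡ 2 (mod 7), then by the Chinese remainder theorem n ≡ 2 (mod 35). This is exactly n ≡ 2 (mod 35).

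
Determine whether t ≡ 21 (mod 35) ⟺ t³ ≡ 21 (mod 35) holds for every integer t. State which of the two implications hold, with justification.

Both directions hold; the statement is true.

(⟹) Suppose t ≡ 21 (mod 35). Write t = 35j + 21. Then (35j + 21)³ = 42875j³ + 77175j² + 46305j + 9261 = 35(1225j³ + 2205j² + 1323j + 264) + 21, so t³ ≡ 21 (mod 35).

(⟸) Conversely, suppose t³ ≡ 21 (mod 35). The only residue r in {0, …, 34} with r³ ≡ 21 (mod 35) is r = 21, so t ≡ 21 (mod 35).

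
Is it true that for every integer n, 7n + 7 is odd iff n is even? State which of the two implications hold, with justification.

Forward direction. Suppose 7n + 7 is odd. Since 7 is odd, 7n and n have the same parity, so 7n + 7 ≡ n + 7 (mod 2). As 7 is odd, 7n + 7 is odd exactly when n is even. Thus n is even.

Converse. Suppose n is even; write n = 2j. Then 7n + 7 = 7·(2j) + 7 = 2·7j + 7, which is odd.

Both implications hold.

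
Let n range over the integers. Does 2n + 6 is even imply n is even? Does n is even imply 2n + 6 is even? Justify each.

Not equivalent: only (⇐) holds.

(⇒) This fails: take n = 3. Then 2n + 6 = 12, which is even, yet n = 3 is odd, not even.

(⇐) Suppose n is even. Since 2 is even, 2n is even for every n, so 2n + 6 has the same parity as 6, which is even. Hence 2n + 6 is even.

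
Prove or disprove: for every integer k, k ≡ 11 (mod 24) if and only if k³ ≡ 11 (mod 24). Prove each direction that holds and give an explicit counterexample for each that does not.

(⇒) Suppose k ≡ 11 (mod 24). Write k = 24j + 11. Then (24j + 11)³ = 13824j³ + 19008j² + 8712j + 1331 = 24(576j³ + 792j² + 363j + 55) + 11, so k³ ≡ 11 (mod 24).

(⇐) Conversely, suppose k³ ≡ 11 (mod 24). The only residue r in {0, …, 23} with r³ ≡ 11 (mod 24) is r = 11, so k ≡ 11 (mod 24).

Equivalent; both directions hold.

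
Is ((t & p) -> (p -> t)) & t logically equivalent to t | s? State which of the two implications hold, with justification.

[⇒] Assume the antecedent. If s is true, t | s reduces to true regardless of the other variables. If s is false, the antecedent forces (s = F, t = T, p = F) or (s = F, t = T, p = T), and t | s holds there. Either way t | s holds.

[⇐] This fails. Under s = T, t = F, p = F, the left side is false but the right side is true.

Only the forward direction holds.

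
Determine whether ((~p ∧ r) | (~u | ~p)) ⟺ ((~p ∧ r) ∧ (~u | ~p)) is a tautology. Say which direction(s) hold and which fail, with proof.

Only the converse holds.

(⟹) This fails. Under p = F, r = F, u = F, the left side is true but the right side is false.

(⟸) Assume the antecedent. If p is true, the antecedent cannot hold. If p is false, (~p ∧ r) | (~u | ~p) reduces to true regardless of the other variables. Either way (~p ∧ r) | (~u | ~p) holds.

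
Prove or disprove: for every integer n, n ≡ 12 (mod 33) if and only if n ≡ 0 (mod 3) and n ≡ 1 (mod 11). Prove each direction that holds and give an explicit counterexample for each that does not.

(⇒) Suppose n ≡ 12 (mod 33); write n = 33j + 12. Since 3 ∣ 33, reducing mod 3 gives n ≡ 12 ≡ 0 (mod 3); since 11 ∣ 33, reducing mod 11 gives n ≡ 12 ≡ 1 (mod 11).

(⇐) Conversely, if n ≡ 0 (mod 3) and n ≡ 1 (mod 11), then by the Chinese remainder theorem n ≡ 12 (mod 33). This is exactly n ≡ 12 (mod 33).

Equivalent; both directions hold.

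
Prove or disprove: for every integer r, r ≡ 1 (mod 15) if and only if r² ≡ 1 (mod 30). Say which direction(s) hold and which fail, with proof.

Both directions fail.

(⇒) This fails: take r = 16. Then 16 ≡ 1 (mod 15), but 16² = 256 ≡ 16 (mod 30), not 1.

(⇐) This fails: take r = 11. Then 11² = 121 ≡ 1 (mod 30), yet 11 ≡ 11 (mod 15), not 1.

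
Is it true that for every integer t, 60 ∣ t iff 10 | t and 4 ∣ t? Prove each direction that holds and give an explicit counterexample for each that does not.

[⇐] This fails: take t = 20. Both 10 ∣ 20 and 4 ∣ 20, yet 20 is not a multiple of 60 (since 20 = 0·60 + 20), so 60 ∤ 20.

[⇒] If 60 ∣ t, write t = 60q. Since 60 = 6·10, t = 10·(6q), so 10 ∣ t; and since 60 = 15·4, t = 4·(15q), so 4 ∣ t.

Only the forward direction holds.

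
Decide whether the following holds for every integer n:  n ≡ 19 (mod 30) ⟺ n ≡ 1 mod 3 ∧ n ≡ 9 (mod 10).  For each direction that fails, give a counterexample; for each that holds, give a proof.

Equivalent; both directions hold.

Converse. If n ≡ 1 (mod 3) and n ≡ 9 (mod 10), then by the Chinese remainder theorem n ≡ 19 (mod 30). This is exactly n ≡ 19 (mod 30).

Forward direction. Suppose n ≡ 19 (mod 30); write n = 30j + 19. Since 3 ∣ 30, reducing mod 3 gives n ≡ 19 ≡ 1 (mod 3); since 10 ∣ 30, reducing mod 10 gives n ≡ 19 ≡ 9 (mod 10).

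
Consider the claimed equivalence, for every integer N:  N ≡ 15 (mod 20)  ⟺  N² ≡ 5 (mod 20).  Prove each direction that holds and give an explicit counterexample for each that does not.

(→) Suppose N ≡ 15 (mod 20). Write N = 20j + 15. Then (20j + 15)² = 400j² + 600j + 225 = 20(20j² + 30j + 11) + 5, so N² ≡ 5 (mod 20).

(←) This fails: take N = 5. Then 5² = 25 ≡ 5 (mod 20), yet 5 ≡ 5 (mod 20), not 15.

Only the forward implication holds.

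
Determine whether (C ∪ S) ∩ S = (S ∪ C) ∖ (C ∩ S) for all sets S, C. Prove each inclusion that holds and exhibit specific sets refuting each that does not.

(⊆) This inclusion fails. Take S = {1}, C = {1}; then 1 ∈ (C ∪ S) ∩ S but 1 ∉ (S ∪ C) ∖ (C ∩ S).

(⊇) This inclusion fails. Take S = ∅, C = {1}; then 1 ∈ (S ∪ C) ∖ (C ∩ S) but 1 ∉ (C ∪ S) ∩ S.

Both inclusions fail.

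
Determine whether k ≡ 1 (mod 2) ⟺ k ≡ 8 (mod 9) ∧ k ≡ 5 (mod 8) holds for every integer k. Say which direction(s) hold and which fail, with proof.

Not equivalent: only (⇐) holds.

(→) This fails: k = 1 gives 1 ≡ 1 (mod 2) but 1 ≡ 1 (mod 9), so the conjunction on the right does not hold.

(←) Conversely, if k ≡ 8 (mod 9) and k ≡ 5 (mod 8), then by the Chinese remainder theorem k ≡ 53 (mod 72). Since 53 ≡ 1 (mod 2) and 2 ∣ 72, we get k ≡ 1 (mod 2).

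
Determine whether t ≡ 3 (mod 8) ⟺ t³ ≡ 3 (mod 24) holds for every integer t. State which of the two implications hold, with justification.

Not equivalent: only (⇐) holds.

(←) The residues r modulo 24 with r³ ≡ 3 (mod 24) are exactly {3}, and each is ≡ 3 (mod 8).

(→) This fails: take t = 11. Then 11 ≡ 3 (mod 8), but 11³ = 1331 ≡ 11 (mod 24), not 3.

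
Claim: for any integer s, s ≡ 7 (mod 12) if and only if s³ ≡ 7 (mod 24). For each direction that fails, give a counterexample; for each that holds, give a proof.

Converse. The residues r modulo 24 with r³ ≡ 7 (mod 24) are exactly {7}, and each is ≡ 7 (mod 12).

Forward direction. This fails: take s = 19. Then 19 ≡ 7 (mod 12), but 19³ = 6859 ≡ 19 (mod 24), not 7.

Only the reverse direction holds.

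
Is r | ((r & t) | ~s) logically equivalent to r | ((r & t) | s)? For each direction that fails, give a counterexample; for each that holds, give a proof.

[⇒] This fails. Under t = F, s = F, r = F, the left side is true but the right side is false.

[⇐] This fails. Under t = F, s = T, r = F, the left side is false but the right side is true.

Neither direction holds.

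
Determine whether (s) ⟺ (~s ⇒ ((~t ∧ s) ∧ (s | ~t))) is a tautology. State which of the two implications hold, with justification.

[⇒] Assume the antecedent. If t is true, the antecedent forces (t = T, s = T), and ~s ⇒ ((~t ∧ s) ∧ (s | ~t)) holds there. If t is false, the antecedent forces (t = F, s = T), and ~s ⇒ ((~t ∧ s) ∧ (s | ~t)) holds there. Either way ~s ⇒ ((~t ∧ s) ∧ (s | ~t)) holds.

[⇐] Assume the antecedent. If t is true, the antecedent forces (t = T, s = T), and s holds there. If t is false, the antecedent forces (t = F, s = T), and s holds there. Either way s holds.

The biconditional holds.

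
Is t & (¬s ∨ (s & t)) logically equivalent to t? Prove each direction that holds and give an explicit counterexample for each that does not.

[⇒] Assume the antecedent. If s is true, the antecedent forces (s = T, t = T), and t holds there. If s is false, the antecedent forces (s = F, t = T), and t holds there. Either way t holds.

[⇐] Assume the antecedent. If s is true, the antecedent forces (s = T, t = T), and t & (¬s ∨ (s & t)) holds there. If s is false, the antecedent forces (s = F, t = T), and t & (¬s ∨ (s & t)) holds there. Either way t & (¬s ∨ (s & t)) holds.

Equivalent; both directions hold.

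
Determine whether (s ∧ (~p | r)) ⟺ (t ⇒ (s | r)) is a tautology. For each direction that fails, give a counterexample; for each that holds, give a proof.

Only the forward direction holds.

(⇒) Assume the antecedent. If s is true, t ⇒ (s | r) reduces to true regardless of the other variables. If s is false, the antecedent cannot hold. Either way t ⇒ (s | r) holds.

(⇐) This fails. Under s = F, t = F, p = F, r = F, the left side is false but the right side is true.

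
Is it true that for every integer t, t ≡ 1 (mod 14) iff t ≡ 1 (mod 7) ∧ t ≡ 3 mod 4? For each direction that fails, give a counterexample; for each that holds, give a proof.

(⇒) This fails: t = 1 gives 1 ≡ 1 (mod 14) but 1 ≡ 1 (mod 4), so the conjunction on the right does not hold.

(⇐) Conversely, if t ≡ 1 (mod 7) and t ≡ 3 (mod 4), then by the Chinese remainder theorem t ≡ 15 (mod 28). Since 15 ≡ 1 (mod 14) and 14 ∣ 28, we get t ≡ 1 (mod 14).

The forward direction fails; the converse holds.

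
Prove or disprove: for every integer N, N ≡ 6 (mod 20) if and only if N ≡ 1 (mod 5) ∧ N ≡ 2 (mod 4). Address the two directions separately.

[⇐] If N ≡ 1 (mod 5) and N ≡ 2 (mod 4), then by the Chinese remainder theorem N ≡ 6 (mod 20). This is exactly N ≡ 6 (mod 20).

[⇒] Suppose N ≡ 6 (mod 20); write N = 20j + 6. Since 5 ∣ 20, reducing mod 5 gives N ≡ 6 ≡ 1 (mod 5); since 4 ∣ 20, reducing mod 4 gives N ≡ 6 ≡ 2 (mod 4).

Both directions hold.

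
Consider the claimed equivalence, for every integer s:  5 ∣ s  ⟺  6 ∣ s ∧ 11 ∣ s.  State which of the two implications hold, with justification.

[⇒] This fails: take s = 5. Certainly 5 ∣ 5, but 6 ∤ 5.

[⇐] This fails: take s = 66. Both 6 ∣ 66 and 11 ∣ 66, yet 66 is not a multiple of 5 (since 66 = 13·5 + 1), so 5 ∤ 66.

(⇒) fails and (⇐) fails.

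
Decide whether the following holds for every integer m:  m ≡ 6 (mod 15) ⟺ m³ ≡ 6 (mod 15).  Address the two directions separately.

[⇒] Suppose m ≡ 6 (mod 15). Write m = 15j + 6. Then (15j + 6)³ = 3375j³ + 4050j² + 1620j + 216 = 15(225j³ + 270j² + 108j + 14) + 6, so m³ ≡ 6 (mod 15).

[⇐] Conversely, suppose m³ ≡ 6 (mod 15). The only residue r in {0, …, 14} with r³ ≡ 6 (mod 15) is r = 6, so m ≡ 6 (mod 15).

The biconditional holds.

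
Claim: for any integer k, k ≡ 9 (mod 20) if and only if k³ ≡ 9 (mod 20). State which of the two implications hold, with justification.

(→) Suppose k ≡ 9 (mod 20). Write k = 20j + 9. Then (20j + 9)³ = 8000j³ + 10800j² + 4860j + 729 = 20(400j³ + 540j² + 243j + 36) + 9, so k³ ≡ 9 (mod 20).

(←) Conversely, suppose k³ ≡ 9 (mod 20). The only residue r in {0, …, 19} with r³ ≡ 9 (mod 20) is r = 9, so k ≡ 9 (mod 20).

Both implications hold.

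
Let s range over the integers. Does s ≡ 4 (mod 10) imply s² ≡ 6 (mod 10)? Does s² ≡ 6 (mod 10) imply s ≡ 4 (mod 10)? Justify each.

Only the forward implication holds.

(⟸) This fails: take s = 6. Then 6² = 36 ≡ 6 (mod 10), yet 6 ≡ 6 (mod 10), not 4.

(⟹) Suppose s ≡ 4 (mod 10). Write s = 10j + 4. Then (10j + 4)² = 100j² + 80j + 16 = 10(10j² + 8j + 1) + 6, so s² ≡ 6 (mod 10).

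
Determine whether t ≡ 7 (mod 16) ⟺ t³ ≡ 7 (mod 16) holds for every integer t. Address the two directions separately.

[⇒] Suppose t ≡ 7 (mod 16). Write t = 16j + 7. Then (16j + 7)³ = 4096j³ + 5376j² + 2352j + 343 = 16(256j³ + 336j² + 147j + 21) + 7, so t³ ≡ 7 (mod 16).

[⇐] Conversely, suppose t³ ≡ 7 (mod 16). The only residue r in {0, …, 15} with r³ ≡ 7 (mod 16) is r = 7, so t ≡ 7 (mod 16).

The biconditional holds.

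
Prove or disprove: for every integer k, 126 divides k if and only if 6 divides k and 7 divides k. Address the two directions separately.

Only the forward direction holds.

(⇒) If 126 ∣ k, write k = 126q. Since 126 = 21·6, k = 6·(21q), so 6 ∣ k; and since 126 = 18·7, k = 7·(18q), so 7 ∣ k.

(⇐) This fails: take k = 42. Both 6 ∣ 42 and 7 ∣ 42, yet 42 is not a multiple of 126 (since 42 = 0·126 + 42), so 126 ∤ 42.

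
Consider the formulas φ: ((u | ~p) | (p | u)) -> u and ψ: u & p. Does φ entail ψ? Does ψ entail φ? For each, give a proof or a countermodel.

The forward direction fails; the converse holds.

(→) This fails. Under u = T, p = F, the left side is true but the right side is false.

(←) Assume the antecedent. If u is true, ((u | ~p) | (p | u)) -> u reduces to true regardless of the other variables. If u is false, the antecedent cannot hold. Either way ((u | ~p) | (p | u)) -> u holds.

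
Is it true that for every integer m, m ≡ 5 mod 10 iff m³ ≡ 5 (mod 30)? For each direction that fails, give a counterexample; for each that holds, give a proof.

(⟹) This fails: take m = 15. Then 15 ≡ 5 (mod 10), but 15³ = 3375 ≡ 15 (mod 30), not 5.

(⟸) Conversely, the residues r modulo 30 with r³ ≡ 5 (mod 30) are exactly {5}, and each is ≡ 5 (mod 10).

Only the converse holds.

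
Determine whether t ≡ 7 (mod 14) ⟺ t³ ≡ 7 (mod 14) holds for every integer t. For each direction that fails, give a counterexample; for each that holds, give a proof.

Equivalent; both directions hold.

(⇒) Suppose t ≡ 7 (mod 14). Write t = 14j + 7. Then (14j + 7)³ = 2744j³ + 4116j² + 2058j + 343 = 14(196j³ + 294j² + 147j + 24) + 7, so t³ ≡ 7 (mod 14).

(⇐) Conversely, suppose t³ ≡ 7 (mod 14). The only residue r in {0, …, 13} with r³ ≡ 7 (mod 14) is r = 7, so t ≡ 7 (mod 14).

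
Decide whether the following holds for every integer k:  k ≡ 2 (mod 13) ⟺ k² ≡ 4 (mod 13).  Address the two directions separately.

Only the forward implication holds.

Forward direction. Suppose k ≡ 2 (mod 13). Write k = 13j + 2. Then (13j + 2)² = 169j² + 52j + 4 = 13(13j² + 4j) + 4, so k² ≡ 4 (mod 13).

Converse. This fails: take k = 11. Then 11² = 121 ≡ 4 (mod 13), yet 11 ≡ 11 (mod 13), not 2.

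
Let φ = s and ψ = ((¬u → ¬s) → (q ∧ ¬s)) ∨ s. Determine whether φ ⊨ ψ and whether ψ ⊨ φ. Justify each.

Not equivalent: only (⇒) holds.

(⟹) Assume the antecedent. If q is true, ((¬u → ¬s) → (q ∧ ¬s)) ∨ s reduces to true regardless of the other variables. If q is false, the antecedent forces (q = F, s = T, u = F) or (q = F, s = T, u = T), and ((¬u → ¬s) → (q ∧ ¬s)) ∨ s holds there. Either way ((¬u → ¬s) → (q ∧ ¬s)) ∨ s holds.

(⟸) This fails. Under q = T, s = F, u = F, the left side is false but the right side is true.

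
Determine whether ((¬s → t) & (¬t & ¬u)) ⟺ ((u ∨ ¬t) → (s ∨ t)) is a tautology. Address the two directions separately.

(⟹) Assume the antecedent. If u is true, the antecedent cannot hold. If u is false, the antecedent forces (u = F, t = F, s = T), and (u ∨ ¬t) → (s ∨ t) holds there. Either way (u ∨ ¬t) → (s ∨ t) holds.

(⟸) This fails. Under u = F, t = T, s = F, the left side is false but the right side is true.

Only the forward implication holds.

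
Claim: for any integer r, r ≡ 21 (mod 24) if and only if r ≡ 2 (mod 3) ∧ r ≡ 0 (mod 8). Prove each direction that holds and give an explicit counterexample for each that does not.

[⇒] This fails: r = 21 gives 21 ≡ 21 (mod 24) but 21 ≡ 0 (mod 3), so the conjunction on the right does not hold.

[⇐] This fails: r = 8 satisfies both congruences on the right (8 ≡ 2 mod 3 and 8 ≡ 0 mod 8) yet 8 ≡ 8 (mod 24), not 21.

(⇒) fails and (⇐) fails.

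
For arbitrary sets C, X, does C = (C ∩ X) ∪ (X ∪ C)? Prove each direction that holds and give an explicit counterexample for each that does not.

(⟸) This inclusion fails. Take C = ∅, X = {1}; then 1 ∈ (C ∩ X) ∪ (X ∪ C) but 1 ∉ C.

(⟹) Let x ∈ C. Then either x ∈ C and x ∉ X; or x ∈ C ∩ X. In each case x ∈ (C ∩ X) ∪ (X ∪ C), so C ⊆ (C ∩ X) ∪ (X ∪ C).

(⊆) holds; (⊇) fails.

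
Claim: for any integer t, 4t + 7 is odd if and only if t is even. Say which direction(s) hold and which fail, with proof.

Forward direction. This fails: take t = 7. Then 4t + 7 = 35, which is odd, yet t = 7 is odd, not even.

Converse. Suppose t is even. Since 4 is even, 4t is even for every t, so 4t + 7 has the same parity as 7, which is odd. Hence 4t + 7 is odd.

Only the converse holds.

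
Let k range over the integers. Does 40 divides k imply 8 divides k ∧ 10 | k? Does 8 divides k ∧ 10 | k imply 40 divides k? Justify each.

(⇐) Suppose 8 ∣ k and 10 ∣ k. Any common multiple of 8 and 10 is a multiple of their lcm; here lcm(8, 10) = 8·10/gcd(8, 10) = 80/2 = 40, so 40 ∣ k.

(⇒) If 40 ∣ k, write k = 40q. Since 40 = 5·8, k = 8·(5q), so 8 ∣ k; and since 40 = 4·10, k = 10·(4q), so 10 ∣ k.

The biconditional holds.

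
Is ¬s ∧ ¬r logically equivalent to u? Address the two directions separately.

Both directions fail.

(→) This fails. Under r = F, u = F, s = F, the left side is true but the right side is false.

(←) This fails. Under r = T, u = T, s = F, the left side is false but the right side is true.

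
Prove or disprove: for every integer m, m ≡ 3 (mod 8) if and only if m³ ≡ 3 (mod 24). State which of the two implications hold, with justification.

[⇐] The residues r modulo 24 with r³ ≡ 3 (mod 24) are exactly {3}, and each is ≡ 3 (mod 8).

[⇒] This fails: take m = 11. Then 11 ≡ 3 (mod 8), but 11³ = 1331 ≡ 11 (mod 24), not 3.

(⇒) fails; (⇐) holds.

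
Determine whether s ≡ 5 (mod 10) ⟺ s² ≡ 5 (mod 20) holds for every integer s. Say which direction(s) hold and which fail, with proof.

(→) Suppose s ≡ 5 (mod 10). Working modulo 20, s ∈ {5, 15}; for each such r, r² ≡ 5 (mod 20).

(←) Conversely, the residues r modulo 20 with r² ≡ 5 (mod 20) are exactly {5, 15}, and each is ≡ 5 (mod 10).

Both directions hold; the statement is true.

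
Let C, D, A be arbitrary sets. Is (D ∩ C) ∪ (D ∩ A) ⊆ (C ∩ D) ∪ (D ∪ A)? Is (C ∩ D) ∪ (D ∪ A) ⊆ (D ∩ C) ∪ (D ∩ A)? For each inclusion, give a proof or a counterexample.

(⊆) holds; (⊇) fails.

(⊆) Let x ∈ (D ∩ C) ∪ (D ∩ A). Then either x ∈ C ∩ D and x ∉ A; or x ∈ D ∩ A and x ∉ C; or x ∈ C ∩ D ∩ A. In each case x ∈ (C ∩ D) ∪ (D ∪ A), so (D ∩ C) ∪ (D ∩ A) ⊆ (C ∩ D) ∪ (D ∪ A).

(⊇) This inclusion fails. Take C = ∅, D = {1}, A = ∅; then 1 ∈ (C ∩ D) ∪ (D ∪ A) but 1 ∉ (D ∩ C) ∪ (D ∩ A).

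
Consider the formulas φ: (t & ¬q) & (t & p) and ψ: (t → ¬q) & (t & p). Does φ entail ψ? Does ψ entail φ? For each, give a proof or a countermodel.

The biconditional holds.

Forward direction. Assume the antecedent. If p is true, the antecedent forces (p = T, q = F, t = T), and (t → ¬q) & (t & p) holds there. If p is false, the antecedent cannot hold. Either way (t → ¬q) & (t & p) holds.

Converse. Assume the antecedent. If p is true, the antecedent forces (p = T, q = F, t = T), and (t & ¬q) & (t & p) holds there. If p is false, the antecedent cannot hold. Either way (t & ¬q) & (t & p) holds.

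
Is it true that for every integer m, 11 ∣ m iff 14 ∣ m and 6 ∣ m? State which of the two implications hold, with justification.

[⇒] This fails: take m = 11. Certainly 11 ∣ 11, but 14 ∤ 11.

[⇐] This fails: take m = 42. Both 14 ∣ 42 and 6 ∣ 42, yet 42 is not a multiple of 11 (since 42 = 3·11 + 9), so 11 ∤ 42.

Both directions fail.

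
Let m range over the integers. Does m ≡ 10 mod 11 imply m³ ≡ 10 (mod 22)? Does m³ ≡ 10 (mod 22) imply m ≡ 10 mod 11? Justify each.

Not equivalent: only (⇐) holds.

(⇐) The residues r modulo 22 with r³ ≡ 10 (mod 22) are exactly {10}, and each is ≡ 10 (mod 11).

(⇒) This fails: take m = 21. Then 21 ≡ 10 (mod 11), but 21³ = 9261 ≡ 21 (mod 22), not 10.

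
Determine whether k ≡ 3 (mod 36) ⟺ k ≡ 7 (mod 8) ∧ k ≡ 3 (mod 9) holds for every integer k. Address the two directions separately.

The forward direction fails; the converse holds.

(→) This fails: k = 3 gives 3 ≡ 3 (mod 36) but 3 ≡ 3 (mod 8), so the conjunction on the right does not hold.

(←) Conversely, if k ≡ 7 (mod 8) and k ≡ 3 (mod 9), then by the Chinese remainder theorem k ≡ 39 (mod 72). Since 39 ≡ 3 (mod 36) and 36 ∣ 72, we get k ≡ 3 (mod 36).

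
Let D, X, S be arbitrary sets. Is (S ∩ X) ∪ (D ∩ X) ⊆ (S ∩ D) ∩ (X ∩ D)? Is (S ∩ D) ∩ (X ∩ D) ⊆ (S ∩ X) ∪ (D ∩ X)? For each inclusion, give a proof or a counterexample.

Only the reverse inclusion holds.

Forward inclusion. This inclusion fails. Take D = {1}, X = {1}, S = ∅; then 1 ∈ (S ∩ X) ∪ (D ∩ X) but 1 ∉ (S ∩ D) ∩ (X ∩ D).

Reverse inclusion. Let x ∈ (S ∩ D) ∩ (X ∩ D). Then x ∈ D ∩ X ∩ S, from which x ∈ (S ∩ X) ∪ (D ∩ X).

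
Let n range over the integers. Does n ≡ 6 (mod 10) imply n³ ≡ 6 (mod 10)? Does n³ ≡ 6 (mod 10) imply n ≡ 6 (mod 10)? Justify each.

(⇒) Suppose n ≡ 6 (mod 10). Write n = 10j + 6. Then (10j + 6)³ = 1000j³ + 1800j² + 1080j + 216 = 10(100j³ + 180j² + 108j + 21) + 6, so n³ ≡ 6 (mod 10).

(⇐) Conversely, suppose n³ ≡ 6 (mod 10). The only residue r in {0, …, 9} with r³ ≡ 6 (mod 10) is r = 6, so n ≡ 6 (mod 10).

The biconditional holds.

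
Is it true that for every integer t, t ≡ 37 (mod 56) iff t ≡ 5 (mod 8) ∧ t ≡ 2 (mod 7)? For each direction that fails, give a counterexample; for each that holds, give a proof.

Equivalent; both directions hold.

[⇒] Suppose t ≡ 37 (mod 56); write t = 56j + 37. Since 8 ∣ 56, reducing mod 8 gives t ≡ 37 ≡ 5 (mod 8); since 7 ∣ 56, reducing mod 7 gives t ≡ 37 ≡ 2 (mod 7).

[⇐] Conversely, if t ≡ 5 (mod 8) and t ≡ 2 (mod 7), then by the Chinese remainder theorem t ≡ 37 (mod 56). This is exactly t ≡ 37 (mod 56).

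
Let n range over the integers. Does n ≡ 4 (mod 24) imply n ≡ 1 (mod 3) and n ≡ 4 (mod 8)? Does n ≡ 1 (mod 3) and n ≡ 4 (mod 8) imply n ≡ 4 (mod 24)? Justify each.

Both directions hold.

Forward direction. Suppose n ≡ 4 (mod 24); write n = 24j + 4. Since 3 ∣ 24, reducing mod 3 gives n ≡ 4 ≡ 1 (mod 3); since 8 ∣ 24, reducing mod 8 gives n ≡ 4 (mod 8).

Converse. If n ≡ 1 (mod 3) and n ≡ 4 (mod 8), then by the Chinese remainder theorem n ≡ 4 (mod 24). This is exactly n ≡ 4 (mod 24).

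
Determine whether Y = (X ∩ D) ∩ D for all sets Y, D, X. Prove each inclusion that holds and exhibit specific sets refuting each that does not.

(⊆) fails and (⊇) fails.

(⊆) This inclusion fails. Take Y = {1}, D = ∅, X = ∅; then 1 ∈ Y but 1 ∉ (X ∩ D) ∩ D.

(⊇) This inclusion fails. Take Y = ∅, D = {1}, X = {1}; then 1 ∈ (X ∩ D) ∩ D but 1 ∉ Y.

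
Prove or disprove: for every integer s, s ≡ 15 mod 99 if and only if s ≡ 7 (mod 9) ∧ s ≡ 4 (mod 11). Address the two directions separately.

(→) This fails: s = 15 gives 15 ≡ 15 (mod 99) but 15 ≡ 6 (mod 9), so the conjunction on the right does not hold.

(←) This fails: s = 70 satisfies both congruences on the right (70 ≡ 7 mod 9 and 70 ≡ 4 mod 11) yet 70 ≡ 70 (mod 99), not 15.

Neither implication holds.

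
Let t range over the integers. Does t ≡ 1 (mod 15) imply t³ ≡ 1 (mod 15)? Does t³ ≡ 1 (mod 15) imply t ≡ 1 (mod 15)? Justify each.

(⟹) Suppose t ≡ 1 (mod 15). Write t = 15j + 1. Then (15j + 1)³ = 3375j³ + 675j² + 45j + 1 = 15(225j³ + 45j² + 3j) + 1, so t³ ≡ 1 (mod 15).

(⟸) Conversely, suppose t³ ≡ 1 (mod 15). The only residue r in {0, …, 14} with r³ ≡ 1 (mod 15) is r = 1, so t ≡ 1 (mod 15).

Equivalent; both directions hold.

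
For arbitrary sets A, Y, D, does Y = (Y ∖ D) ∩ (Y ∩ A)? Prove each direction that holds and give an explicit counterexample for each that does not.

(⟹) This inclusion fails. Take A = ∅, Y = {1}, D = ∅; then 1 ∈ Y but 1 ∉ (Y ∖ D) ∩ (Y ∩ A).

(⟸) Let x ∈ (Y ∖ D) ∩ (Y ∩ A). Then x ∈ A ∩ Y and x ∉ D, from which x ∈ Y.

The sets are not equal: only the reverse inclusion holds.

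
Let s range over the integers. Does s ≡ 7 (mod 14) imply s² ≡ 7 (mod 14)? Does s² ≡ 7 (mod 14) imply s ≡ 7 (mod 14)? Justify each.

(→) Suppose s ≡ 7 (mod 14). Write s = 14j + 7. Then (14j + 7)² = 196j² + 196j + 49 = 14(14j² + 14j + 3) + 7, so s² ≡ 7 (mod 14).

(←) Conversely, suppose s² ≡ 7 (mod 14). The only residue r in {0, …, 13} with r² ≡ 7 (mod 14) is r = 7, so s ≡ 7 (mod 14).

Both directions hold.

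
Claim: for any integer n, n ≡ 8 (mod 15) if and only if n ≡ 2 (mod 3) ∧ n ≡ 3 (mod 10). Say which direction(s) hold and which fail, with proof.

(⇒) fails; (⇐) holds.

(←) If n ≡ 2 (mod 3) and n ≡ 3 (mod 10), then by the Chinese remainder theorem n ≡ 23 (mod 30). Since 23 ≡ 8 (mod 15) and 15 ∣ 30, we get n ≡ 8 (mod 15).

(→) This fails: n = 8 gives 8 ≡ 8 (mod 15) but 8 ≡ 8 (mod 10), so the conjunction on the right does not hold.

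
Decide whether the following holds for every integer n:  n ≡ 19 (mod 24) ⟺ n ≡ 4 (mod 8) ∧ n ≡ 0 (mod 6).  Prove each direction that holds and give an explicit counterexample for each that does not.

Neither implication holds.

[⇒] This fails: n = 19 gives 19 ≡ 19 (mod 24) but 19 ≡ 3 (mod 8), so the conjunction on the right does not hold.

[⇐] This fails: n = 12 satisfies both congruences on the right (12 ≡ 4 mod 8 and 12 ≡ 0 mod 6) yet 12 ≡ 12 (mod 24), not 19.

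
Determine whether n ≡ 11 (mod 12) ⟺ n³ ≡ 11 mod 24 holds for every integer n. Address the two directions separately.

Forward direction. This fails: take n = 23. Then 23 ≡ 11 (mod 12), but 23³ = 12167 ≡ 23 (mod 24), not 11.

Converse. The residues r modulo 24 with r³ ≡ 11 (mod 24) are exactly {11}, and each is ≡ 11 (mod 12).

The forward direction fails; the converse holds.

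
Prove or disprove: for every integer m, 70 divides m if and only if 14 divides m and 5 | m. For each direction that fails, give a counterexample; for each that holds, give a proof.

Both directions hold.

(⟹) If 70 ∣ m, write m = 70q. Since 70 = 5·14, m = 14·(5q), so 14 ∣ m; and since 70 = 14·5, m = 5·(14q), so 5 ∣ m.

(⟸) Suppose 14 ∣ m and 5 ∣ m. Any common multiple of 14 and 5 is a multiple of their lcm; here gcd(14, 5) = 1, so lcm(14, 5) = 14·5 = 70, so 70 ∣ m.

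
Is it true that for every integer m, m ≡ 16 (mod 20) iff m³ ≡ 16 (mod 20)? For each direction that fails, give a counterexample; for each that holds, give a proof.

Forward direction. Suppose m ≡ 16 (mod 20). Write m = 20j + 16. Then (20j + 16)³ = 8000j³ + 19200j² + 15360j + 4096 = 20(400j³ + 960j² + 768j + 204) + 16, so m³ ≡ 16 (mod 20).

Converse. This fails: take m = 6. Then 6³ = 216 ≡ 16 (mod 20), yet 6 ≡ 6 (mod 20), not 16.

Only the forward direction holds.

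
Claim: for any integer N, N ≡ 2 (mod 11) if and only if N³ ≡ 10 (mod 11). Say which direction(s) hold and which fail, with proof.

(⇒) This fails: take N = 2. Then 2 ≡ 2 (mod 11), but 2³ = 8 ≡ 8 (mod 11), not 10.

(⇐) This fails: take N = 10. Then 10³ = 1000 ≡ 10 (mod 11), yet 10 ≡ 10 (mod 11), not 2.

(⇒) fails and (⇐) fails.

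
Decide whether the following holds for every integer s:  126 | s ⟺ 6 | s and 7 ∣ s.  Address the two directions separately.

(⇒) holds; (⇐) fails.

(→) If 126 ∣ s, write s = 126q. Since 126 = 21·6, s = 6·(21q), so 6 ∣ s; and since 126 = 18·7, s = 7·(18q), so 7 ∣ s.

(←) This fails: take s = 42. Both 6 ∣ 42 and 7 ∣ 42, yet 42 is not a multiple of 126 (since 42 = 0·126 + 42), so 126 ∤ 42.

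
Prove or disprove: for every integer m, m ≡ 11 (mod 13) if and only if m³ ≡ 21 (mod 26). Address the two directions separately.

(⇒) fails and (⇐) fails.

Forward direction. This fails: take m = 11. Then 11 ≡ 11 (mod 13), but 11³ = 1331 ≡ 5 (mod 26), not 21.

Converse. This fails: take m = 5. Then 5³ = 125 ≡ 21 (mod 26), yet 5 ≡ 5 (mod 13), not 11.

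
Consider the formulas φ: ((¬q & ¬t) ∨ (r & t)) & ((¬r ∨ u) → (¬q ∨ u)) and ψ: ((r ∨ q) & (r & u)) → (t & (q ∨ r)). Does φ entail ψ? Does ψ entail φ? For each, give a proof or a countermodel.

Neither implication holds.

(⇒) This fails. Under r = T, t = F, u = T, q = F, the left side is true but the right side is false.

(⇐) This fails. Under r = F, t = T, u = F, q = F, the left side is false but the right side is true.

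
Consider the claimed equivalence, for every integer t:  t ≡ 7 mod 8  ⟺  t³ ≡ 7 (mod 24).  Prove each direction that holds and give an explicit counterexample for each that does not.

Forward direction. This fails: take t = 15. Then 15 ≡ 7 (mod 8), but 15³ = 3375 ≡ 15 (mod 24), not 7.

Converse. The residues r modulo 24 with r³ ≡ 7 (mod 24) are exactly {7}, and each is ≡ 7 (mod 8).

Only the reverse direction holds.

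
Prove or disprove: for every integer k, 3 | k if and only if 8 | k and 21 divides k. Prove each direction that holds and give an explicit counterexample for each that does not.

(⇒) fails; (⇐) holds.

(→) This fails: take k = 3. Certainly 3 ∣ 3, but 8 ∤ 3.

(←) Suppose 8 ∣ k and 21 ∣ k. Any common multiple of 8 and 21 is a multiple of their lcm; here gcd(8, 21) = 1, so lcm(8, 21) = 8·21 = 168, so 168 ∣ k. Since 3 ∣ 168, it follows that 3 ∣ k.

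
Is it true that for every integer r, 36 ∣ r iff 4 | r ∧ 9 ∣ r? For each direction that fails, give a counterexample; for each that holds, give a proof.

The biconditional holds.

[⇒] If 36 ∣ r, write r = 36q. Since 36 = 9·4, r = 4·(9q), so 4 ∣ r; and since 36 = 4·9, r = 9·(4q), so 9 ∣ r.

[⇐] Suppose 4 ∣ r and 9 ∣ r. Any common multiple of 4 and 9 is a multiple of their lcm; here gcd(4, 9) = 1, so lcm(4, 9) = 4·9 = 36, so 36 ∣ r.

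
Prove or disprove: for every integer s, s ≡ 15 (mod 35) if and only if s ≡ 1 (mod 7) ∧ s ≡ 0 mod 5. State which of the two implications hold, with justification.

Both directions hold.

Forward direction. Suppose s ≡ 15 (mod 35); write s = 35j + 15. Since 7 ∣ 35, reducing mod 7 gives s ≡ 15 ≡ 1 (mod 7); since 5 ∣ 35, reducing mod 5 gives s ≡ 15 ≡ 0 (mod 5).

Converse. If s ≡ 1 (mod 7) and s ≡ 0 (mod 5), then by the Chinese remainder theorem s ≡ 15 (mod 35). This is exactly s ≡ 15 (mod 35).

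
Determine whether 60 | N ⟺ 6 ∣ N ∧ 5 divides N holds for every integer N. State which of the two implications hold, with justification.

Forward direction. If 60 ∣ N, write N = 60q. Since 60 = 10·6, N = 6·(10q), so 6 ∣ N; and since 60 = 12·5, N = 5·(12q), so 5 ∣ N.

Converse. This fails: take N = 30. Both 6 ∣ 30 and 5 ∣ 30, yet 30 is not a multiple of 60 (since 30 = 0·60 + 30), so 60 ∤ 30.

Only the forward implication holds.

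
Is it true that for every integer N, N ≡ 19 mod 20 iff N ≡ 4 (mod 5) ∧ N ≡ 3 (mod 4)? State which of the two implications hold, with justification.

The biconditional holds.

(⟹) Suppose N ≡ 19 (mod 20); write N = 20j + 19. Since 5 ∣ 20, reducing mod 5 gives N ≡ 19 ≡ 4 (mod 5); since 4 ∣ 20, reducing mod 4 gives N ≡ 19 ≡ 3 (mod 4).

(⟸) Conversely, if N ≡ 4 (mod 5) and N ≡ 3 (mod 4), then by the Chinese remainder theorem N ≡ 19 (mod 20). This is exactly N ≡ 19 (mod 20).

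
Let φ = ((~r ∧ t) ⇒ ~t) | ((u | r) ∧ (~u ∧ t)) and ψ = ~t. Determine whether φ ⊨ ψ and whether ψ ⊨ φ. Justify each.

(←) Assume the antecedent. If r is true, the consequent reduces to true regardless of the other variables. If r is false, the antecedent forces (r = F, t = F, u = F) or (r = F, t = F, u = T), and the consequent holds there. Either way the consequent holds.

(→) This fails. Under r = T, t = T, u = F, the left side is true but the right side is false.

Not equivalent: only (⇐) holds.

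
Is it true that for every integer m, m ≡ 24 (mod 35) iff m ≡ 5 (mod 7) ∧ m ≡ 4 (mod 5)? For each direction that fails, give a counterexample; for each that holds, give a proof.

(⟹) This fails: m = 24 gives 24 ≡ 24 (mod 35) but 24 ≡ 3 (mod 7), so the conjunction on the right does not hold.

(⟸) This fails: m = 19 satisfies both congruences on the right (19 ≡ 5 mod 7 and 19 ≡ 4 mod 5) yet 19 ≡ 19 (mod 35), not 24.

Neither direction holds.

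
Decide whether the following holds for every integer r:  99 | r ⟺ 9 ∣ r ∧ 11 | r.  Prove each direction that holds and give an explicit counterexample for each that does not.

[⇒] If 99 ∣ r, write r = 99q. Since 99 = 11·9, r = 9·(11q), so 9 ∣ r; and since 99 = 9·11, r = 11·(9q), so 11 ∣ r.

[⇐] Suppose 9 ∣ r and 11 ∣ r. Any common multiple of 9 and 11 is a multiple of their lcm; here gcd(9, 11) = 1, so lcm(9, 11) = 9·11 = 99, so 99 ∣ r.

Both directions hold.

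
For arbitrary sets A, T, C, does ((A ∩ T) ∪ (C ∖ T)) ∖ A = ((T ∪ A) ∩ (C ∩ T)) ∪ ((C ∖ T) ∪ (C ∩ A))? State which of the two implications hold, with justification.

Only the forward inclusion holds.

(⊇) This inclusion fails. Take A = {1}, T = ∅, C = {1}; then 1 ∈ ((T ∪ A) ∩ (C ∩ T)) ∪ ((C ∖ T) ∪ (C ∩ A)) but 1 ∉ ((A ∩ T) ∪ (C ∖ T)) ∖ A.

(⊆) Let x ∈ ((A ∩ T) ∪ (C ∖ T)) ∖ A. Then x ∈ C and x ∉ A, T, from which x ∈ ((T ∪ A) ∩ (C ∩ T)) ∪ ((C ∖ T) ∪ (C ∩ A)).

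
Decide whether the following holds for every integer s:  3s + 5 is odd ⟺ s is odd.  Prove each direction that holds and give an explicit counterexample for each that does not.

[⇒] This fails: s = 4 gives 3s + 5 = 17, which is odd, but 4 is even, not odd.

[⇐] This also fails: s = 1 is odd, but 3s + 5 = 8 is even, not odd.

Both directions fail.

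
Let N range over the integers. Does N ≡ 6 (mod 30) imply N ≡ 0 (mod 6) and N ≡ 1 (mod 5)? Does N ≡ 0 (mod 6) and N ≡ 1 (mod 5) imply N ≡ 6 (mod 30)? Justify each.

(⟹) Suppose N ≡ 6 (mod 30); write N = 30j + 6. Since 6 ∣ 30, reducing mod 6 gives N ≡ 6 ≡ 0 (mod 6); since 5 ∣ 30, reducing mod 5 gives N ≡ 6 ≡ 1 (mod 5).

(⟸) Conversely, if N ≡ 0 (mod 6) and N ≡ 1 (mod 5), then by the Chinese remainder theorem N ≡ 6 (mod 30). This is exactly N ≡ 6 (mod 30).

Both implications hold.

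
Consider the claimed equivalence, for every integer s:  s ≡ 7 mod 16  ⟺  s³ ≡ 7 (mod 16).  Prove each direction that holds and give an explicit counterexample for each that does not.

Equivalent; both directions hold.

(⇒) Suppose s ≡ 7 mod 16. Write s = 16j + 7. Then (16j + 7)³ = 4096j³ + 5376j² + 2352j + 343 = 16(256j³ + 336j² + 147j + 21) + 7, so s³ ≡ 7 (mod 16).

(⇐) Conversely, suppose s³ ≡ 7 (mod 16). The only residue r in {0, …, 15} with r³ ≡ 7 (mod 16) is r = 7, so s ≡ 7 (mod 16).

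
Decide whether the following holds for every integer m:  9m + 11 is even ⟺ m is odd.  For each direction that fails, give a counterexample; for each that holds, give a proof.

Equivalent; both directions hold.

Forward direction. Suppose 9m + 11 is even. Since 9 is odd, 9m and m have the same parity, so 9m + 11 ≡ m + 11 (mod 2). As 11 is odd, 9m + 11 is even exactly when m is odd. Thus m is odd.

Converse. Suppose m is odd; write m = 2j + 1. Then 9m + 11 = 9·(2j + 1) + 11 = 2·9j + 20, which is even.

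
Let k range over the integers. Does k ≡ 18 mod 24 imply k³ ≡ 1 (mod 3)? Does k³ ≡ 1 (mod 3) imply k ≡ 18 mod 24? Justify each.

[⇒] This fails: take k = 18. Then 18 ≡ 18 (mod 24), but 18³ = 5832 ≡ 0 (mod 3), not 1.

[⇐] This fails: take k = 1. Then 1³ = 1 ≡ 1 (mod 3), yet 1 ≡ 1 (mod 24), not 18.

(⇒) fails and (⇐) fails.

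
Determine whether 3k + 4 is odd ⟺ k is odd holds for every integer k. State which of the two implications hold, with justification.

Forward direction. Suppose 3k + 4 is odd. Since 3 is odd, 3k and k have the same parity, so 3k + 4 ≡ k + 4 (mod 2). As 4 is even, 3k + 4 is odd exactly when k is odd. Thus k is odd.

Converse. Suppose k is odd; write k = 2j + 1. Then 3k + 4 = 3·(2j + 1) + 4 = 2·3j + 7, which is odd.

The biconditional holds.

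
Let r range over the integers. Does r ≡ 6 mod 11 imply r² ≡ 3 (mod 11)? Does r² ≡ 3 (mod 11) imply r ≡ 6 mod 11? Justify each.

Forward direction. Suppose r ≡ 6 mod 11. Write r = 11j + 6. Then (11j + 6)² = 121j² + 132j + 36 = 11(11j² + 12j + 3) + 3, so r² ≡ 3 (mod 11).

Converse. This fails: take r = 5. Then 5² = 25 ≡ 3 (mod 11), yet 5 ≡ 5 (mod 11), not 6.

Only the forward implication holds.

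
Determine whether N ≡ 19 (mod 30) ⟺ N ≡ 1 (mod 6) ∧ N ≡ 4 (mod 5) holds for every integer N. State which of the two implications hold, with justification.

Converse. If N ≡ 1 (mod 6) and N ≡ 4 (mod 5), then by the Chinese remainder theorem N ≡ 19 (mod 30). This is exactly N ≡ 19 (mod 30).

Forward direction. Suppose N ≡ 19 (mod 30); write N = 30j + 19. Since 6 ∣ 30, reducing mod 6 gives N ≡ 19 ≡ 1 (mod 6); since 5 ∣ 30, reducing mod 5 gives N ≡ 19 ≡ 4 (mod 5).

Both directions hold; the statement is true.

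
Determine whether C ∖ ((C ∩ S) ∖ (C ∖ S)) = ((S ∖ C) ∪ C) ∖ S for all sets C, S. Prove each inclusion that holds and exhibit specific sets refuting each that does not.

The two sets are equal.

Forward inclusion. Let x ∈ C ∖ ((C ∩ S) ∖ (C ∖ S)). Then x ∈ C and x ∉ S, from which x ∈ ((S ∖ C) ∪ C) ∖ S.

Reverse inclusion. Let x ∈ ((S ∖ C) ∪ C) ∖ S. Then x ∈ C and x ∉ S, from which x ∈ C ∖ ((C ∩ S) ∖ (C ∖ S)).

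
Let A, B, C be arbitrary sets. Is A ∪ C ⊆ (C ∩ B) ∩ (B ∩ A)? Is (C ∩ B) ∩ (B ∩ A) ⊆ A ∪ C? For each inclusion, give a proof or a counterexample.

(⊆) This inclusion fails. Take A = {1}, B = ∅, C = ∅; then 1 ∈ A ∪ C but 1 ∉ (C ∩ B) ∩ (B ∩ A).

(⊇) Let x ∈ (C ∩ B) ∩ (B ∩ A). Then x ∈ A ∩ B ∩ C, from which x ∈ A ∪ C.

(⊆) fails; (⊇) holds.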